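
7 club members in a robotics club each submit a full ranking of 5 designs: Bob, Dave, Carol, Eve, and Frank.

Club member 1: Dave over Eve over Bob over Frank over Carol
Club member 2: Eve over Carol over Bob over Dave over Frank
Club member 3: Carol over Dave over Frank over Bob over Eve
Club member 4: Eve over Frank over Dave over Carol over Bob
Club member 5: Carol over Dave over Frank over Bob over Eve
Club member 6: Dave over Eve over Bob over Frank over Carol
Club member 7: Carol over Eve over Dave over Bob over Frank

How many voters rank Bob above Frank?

Ballots ranking Bob above Frank: 4.
Ballots ranking Frank above Bob: 3.
So 4 of 7 voters prefer Bob to Frank.

4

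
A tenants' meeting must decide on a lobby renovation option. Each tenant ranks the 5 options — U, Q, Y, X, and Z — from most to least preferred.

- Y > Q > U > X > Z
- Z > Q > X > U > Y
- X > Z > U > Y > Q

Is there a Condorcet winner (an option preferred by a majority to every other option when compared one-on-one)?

Head-to-head results (3 voters total):
U vs Q: Q wins 2–1.
U vs Y: U wins 2–1.
U vs X: X wins 2–1.
U vs Z: Z wins 2–1.
Q vs Y: Y wins 2–1.
Q vs X: Q wins 2–1.
Q vs Z: Z wins 2–1.
Y vs X: X wins 2–1.
Y vs Z: Z wins 2–1.
X vs Z: X wins 2–1.
No candidate beats all others: U beats Y beats Q beats U, a majority cycle.

No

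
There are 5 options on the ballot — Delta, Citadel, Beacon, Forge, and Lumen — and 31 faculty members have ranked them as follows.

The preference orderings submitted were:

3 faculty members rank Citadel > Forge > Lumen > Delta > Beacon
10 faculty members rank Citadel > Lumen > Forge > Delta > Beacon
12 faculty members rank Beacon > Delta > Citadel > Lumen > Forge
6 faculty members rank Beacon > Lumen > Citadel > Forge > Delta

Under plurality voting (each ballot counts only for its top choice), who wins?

Beacon

First-place vote totals:
  Delta: 0
  Citadel: 13
  Beacon: 18
  Forge: 0
  Lumen: 0
Beacon has the most first-place votes.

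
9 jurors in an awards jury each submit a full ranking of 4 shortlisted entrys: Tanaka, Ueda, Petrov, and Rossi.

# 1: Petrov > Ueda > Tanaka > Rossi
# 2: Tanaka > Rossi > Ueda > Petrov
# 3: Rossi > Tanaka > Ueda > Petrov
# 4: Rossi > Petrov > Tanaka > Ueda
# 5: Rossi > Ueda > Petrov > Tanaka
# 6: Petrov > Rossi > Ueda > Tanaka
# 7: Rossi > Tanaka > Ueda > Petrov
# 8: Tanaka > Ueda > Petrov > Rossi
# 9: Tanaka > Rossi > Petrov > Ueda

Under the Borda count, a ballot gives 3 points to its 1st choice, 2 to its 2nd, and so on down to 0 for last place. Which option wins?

Rossi

Borda scores:
  Tanaka: 1 + 3 + 2 + 1 + 0 + 0 + 2 + 3 + 3 = 15
  Ueda: 2 + 1 + 1 + 0 + 2 + 1 + 1 + 2 + 0 = 10
  Petrov: 3 + 0 + 0 + 2 + 1 + 3 + 0 + 1 + 1 = 11
  Rossi: 0 + 2 + 3 + 3 + 3 + 2 + 3 + 0 + 2 = 18
Rossi has the highest total.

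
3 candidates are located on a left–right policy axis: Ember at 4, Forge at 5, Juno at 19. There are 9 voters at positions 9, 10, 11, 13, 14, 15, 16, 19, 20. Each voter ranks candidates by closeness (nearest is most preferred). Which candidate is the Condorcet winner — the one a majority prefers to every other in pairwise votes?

With single-peaked preferences on a line, the Condorcet winner is the candidate closest to the median voter.
The median voter (position 14) is closest to Juno at 19.
Check: Juno vs Forge — voters closer to Juno: 6 of 9.

Juno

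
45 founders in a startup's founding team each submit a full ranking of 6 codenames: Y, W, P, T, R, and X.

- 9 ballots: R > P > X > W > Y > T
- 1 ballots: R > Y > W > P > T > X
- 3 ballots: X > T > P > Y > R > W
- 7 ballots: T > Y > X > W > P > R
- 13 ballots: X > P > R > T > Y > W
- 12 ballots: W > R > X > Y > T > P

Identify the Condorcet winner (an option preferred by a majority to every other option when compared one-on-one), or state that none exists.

Head-to-head results (45 voters total):
Y vs W: Y wins 24–21.
Y vs P: P wins 25–20.
Y vs T: T wins 23–22.
Y vs R: R wins 35–10.
Y vs X: X wins 37–8.
W vs P: P wins 25–20.
W vs T: T wins 23–22.
W vs R: R wins 26–19.
W vs X: X wins 32–13.
P vs T: P wins 23–22.
P vs R: P wins 23–22.
P vs X: X wins 35–10.
T vs R: R wins 35–10.
T vs X: X wins 37–8.
R vs X: X wins 23–22.
X beats each rival — Y (37–8), W (32–13), P (35–10), T (37–8), R (23–22) — so X is the Condorcet winner.

X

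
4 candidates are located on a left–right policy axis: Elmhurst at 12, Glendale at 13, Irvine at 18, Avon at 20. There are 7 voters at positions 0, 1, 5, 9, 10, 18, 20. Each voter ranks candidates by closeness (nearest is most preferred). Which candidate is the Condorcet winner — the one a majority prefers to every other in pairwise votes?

With single-peaked preferences on a line, the Condorcet winner is the candidate closest to the median voter.
The median voter (position 9) is closest to Elmhurst at 12.
Check: Elmhurst vs Avon — voters closer to Elmhurst: 5 of 7.

Elmhurst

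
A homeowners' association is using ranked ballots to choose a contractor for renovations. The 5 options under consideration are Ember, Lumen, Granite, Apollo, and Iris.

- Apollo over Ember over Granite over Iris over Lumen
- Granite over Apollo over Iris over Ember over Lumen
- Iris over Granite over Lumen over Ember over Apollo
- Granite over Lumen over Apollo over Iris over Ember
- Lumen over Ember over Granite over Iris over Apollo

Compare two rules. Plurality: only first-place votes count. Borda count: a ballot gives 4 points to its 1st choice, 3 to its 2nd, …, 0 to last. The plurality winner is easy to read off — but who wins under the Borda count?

Plurality first-place counts: Ember 0, Lumen 1, Granite 2, Apollo 1, Iris 1 → Granite.
Borda totals: Ember 8, Lumen 9, Granite 15, Apollo 9, Iris 9 → Granite.

Granite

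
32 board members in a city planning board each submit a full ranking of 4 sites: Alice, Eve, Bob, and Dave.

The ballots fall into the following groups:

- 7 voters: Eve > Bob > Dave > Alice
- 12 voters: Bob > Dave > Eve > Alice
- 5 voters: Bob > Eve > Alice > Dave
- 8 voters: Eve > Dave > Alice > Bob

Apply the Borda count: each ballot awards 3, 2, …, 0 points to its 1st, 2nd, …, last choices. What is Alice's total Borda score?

13

Borda scores:
  Alice: 7·0 + 12·0 + 5·1 + 8·1 = 13
  Eve: 7·3 + 12·1 + 5·2 + 8·3 = 67
  Bob: 7·2 + 12·3 + 5·3 + 8·0 = 65
  Dave: 7·1 + 12·2 + 5·0 + 8·2 = 47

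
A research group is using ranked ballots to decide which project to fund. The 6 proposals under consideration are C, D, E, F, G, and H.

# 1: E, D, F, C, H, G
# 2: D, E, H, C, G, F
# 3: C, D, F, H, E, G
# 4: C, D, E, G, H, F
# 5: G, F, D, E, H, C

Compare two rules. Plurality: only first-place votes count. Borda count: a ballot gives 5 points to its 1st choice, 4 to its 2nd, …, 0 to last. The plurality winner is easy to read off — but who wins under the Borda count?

Plurality first-place counts: C 2, D 1, E 1, F 0, G 1, H 0 → C.
Borda totals: C 14, D 20, E 15, F 10, G 8, H 8 → D.

D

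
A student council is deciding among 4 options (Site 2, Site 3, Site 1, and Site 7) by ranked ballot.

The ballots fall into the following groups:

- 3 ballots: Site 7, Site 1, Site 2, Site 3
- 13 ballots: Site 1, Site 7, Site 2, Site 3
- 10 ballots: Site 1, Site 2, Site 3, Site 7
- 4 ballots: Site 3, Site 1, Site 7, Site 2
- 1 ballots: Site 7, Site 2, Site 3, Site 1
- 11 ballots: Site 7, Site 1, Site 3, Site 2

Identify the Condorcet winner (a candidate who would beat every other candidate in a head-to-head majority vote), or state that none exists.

Head-to-head results (42 voters total):
Site 2 vs Site 3: Site 2 wins 27–15.
Site 2 vs Site 1: Site 1 wins 41–1.
Site 2 vs Site 7: Site 7 wins 32–10.
Site 3 vs Site 1: Site 1 wins 37–5.
Site 3 vs Site 7: Site 7 wins 28–14.
Site 1 vs Site 7: Site 1 wins 27–15.
Site 1 beats each rival — Site 2 (41–1), Site 3 (37–5), Site 7 (27–15) — so Site 1 is the Condorcet winner.

Site 1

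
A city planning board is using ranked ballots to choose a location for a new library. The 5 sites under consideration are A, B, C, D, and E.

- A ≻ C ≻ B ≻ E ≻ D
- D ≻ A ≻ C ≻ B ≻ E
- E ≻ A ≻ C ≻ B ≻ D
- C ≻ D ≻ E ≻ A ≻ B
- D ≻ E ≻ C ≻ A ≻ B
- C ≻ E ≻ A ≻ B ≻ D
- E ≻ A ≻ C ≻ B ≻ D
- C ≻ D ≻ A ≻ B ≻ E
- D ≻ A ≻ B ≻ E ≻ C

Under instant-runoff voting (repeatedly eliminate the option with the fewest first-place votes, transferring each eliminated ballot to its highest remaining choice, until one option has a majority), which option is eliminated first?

Round 1: C 3, D 3, E 2, A 1, B 0. B has the fewest and is eliminated.
Round 2: C 3, D 3, E 2, A 1. A has the fewest and is eliminated.
Round 3: C 4, D 3, E 2. E has the fewest and is eliminated.
Round 4: C 6, D 3. C has a majority.

B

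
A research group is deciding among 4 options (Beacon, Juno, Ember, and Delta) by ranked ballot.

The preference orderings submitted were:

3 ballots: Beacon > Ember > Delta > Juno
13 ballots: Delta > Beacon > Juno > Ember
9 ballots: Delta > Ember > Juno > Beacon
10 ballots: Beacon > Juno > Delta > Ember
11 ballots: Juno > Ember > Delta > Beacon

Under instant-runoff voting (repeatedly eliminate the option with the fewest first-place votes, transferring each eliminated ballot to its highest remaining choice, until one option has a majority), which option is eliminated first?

Ember

Round 1: Delta 22, Beacon 13, Juno 11, Ember 0. Ember has the fewest and is eliminated.
Round 2: Delta 22, Beacon 13, Juno 11. Juno has the fewest and is eliminated.
Round 3: Delta 33, Beacon 13. Delta has a majority.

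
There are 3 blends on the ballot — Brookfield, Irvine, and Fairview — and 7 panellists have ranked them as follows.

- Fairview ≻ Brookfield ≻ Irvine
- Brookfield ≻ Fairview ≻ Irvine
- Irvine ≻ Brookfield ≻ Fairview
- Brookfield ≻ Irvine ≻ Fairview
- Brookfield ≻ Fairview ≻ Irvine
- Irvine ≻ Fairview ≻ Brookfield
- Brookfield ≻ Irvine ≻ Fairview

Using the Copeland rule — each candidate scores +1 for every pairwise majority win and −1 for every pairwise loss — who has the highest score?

Pairwise results:
  Brookfield vs Irvine: Brookfield wins 5–2.
  Brookfield vs Fairview: Brookfield wins 5–2.
  Irvine vs Fairview: Irvine wins 4–3.
Copeland scores (wins − losses):
  Brookfield: 2 − 0 = 2
  Irvine: 1 − 1 = 0
  Fairview: 0 − 2 = -2
Brookfield has the best Copeland score.

Brookfield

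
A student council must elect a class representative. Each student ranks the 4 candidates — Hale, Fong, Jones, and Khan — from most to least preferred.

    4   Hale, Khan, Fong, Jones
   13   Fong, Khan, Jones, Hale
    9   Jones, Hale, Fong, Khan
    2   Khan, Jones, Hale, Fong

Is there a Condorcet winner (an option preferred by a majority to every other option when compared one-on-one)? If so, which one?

None — there is no Condorcet winner

Head-to-head results (28 voters total):
Hale vs Fong: Hale wins 15–13.
Hale vs Jones: Jones wins 24–4.
Hale vs Khan: Khan wins 15–13.
Fong vs Jones: Fong wins 17–11.
Fong vs Khan: Fong wins 22–6.
Jones vs Khan: Khan wins 19–9.
No candidate beats all others: Hale beats Fong beats Jones beats Hale, a majority cycle.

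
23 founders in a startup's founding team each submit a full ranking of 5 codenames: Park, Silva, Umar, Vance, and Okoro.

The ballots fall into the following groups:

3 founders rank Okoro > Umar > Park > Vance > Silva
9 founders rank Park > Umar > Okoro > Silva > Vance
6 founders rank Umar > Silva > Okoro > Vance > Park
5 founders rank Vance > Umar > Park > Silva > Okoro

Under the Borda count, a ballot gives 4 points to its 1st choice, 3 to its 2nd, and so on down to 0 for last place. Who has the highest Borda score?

Umar

Borda scores:
  Park: 3·2 + 9·4 + 6·0 + 5·2 = 52
  Silva: 3·0 + 9·1 + 6·3 + 5·1 = 32
  Umar: 3·3 + 9·3 + 6·4 + 5·3 = 75
  Vance: 3·1 + 9·0 + 6·1 + 5·4 = 29
  Okoro: 3·4 + 9·2 + 6·2 + 5·0 = 42
Umar has the highest total.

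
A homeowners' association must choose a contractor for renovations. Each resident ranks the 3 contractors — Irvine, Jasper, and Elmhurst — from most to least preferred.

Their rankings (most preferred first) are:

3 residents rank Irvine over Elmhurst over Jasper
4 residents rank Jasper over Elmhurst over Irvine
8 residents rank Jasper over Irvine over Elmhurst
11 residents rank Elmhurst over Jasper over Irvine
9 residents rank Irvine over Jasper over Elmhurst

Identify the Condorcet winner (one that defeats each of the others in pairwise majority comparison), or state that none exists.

Jasper

Head-to-head results (35 voters total):
Irvine vs Jasper: Jasper wins 23–12.
Irvine vs Elmhurst: Irvine wins 20–15.
Jasper vs Elmhurst: Jasper wins 21–14.
Jasper beats each rival — Irvine (23–12), Elmhurst (21–14) — so Jasper is the Condorcet winner.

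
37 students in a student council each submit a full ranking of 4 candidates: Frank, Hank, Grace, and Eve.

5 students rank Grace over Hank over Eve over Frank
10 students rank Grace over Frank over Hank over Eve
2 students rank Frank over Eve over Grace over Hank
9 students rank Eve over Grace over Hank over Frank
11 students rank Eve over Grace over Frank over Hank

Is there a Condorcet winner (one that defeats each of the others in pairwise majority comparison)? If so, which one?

Head-to-head results (37 voters total):
Frank vs Hank: Frank wins 23–14.
Frank vs Grace: Grace wins 35–2.
Frank vs Eve: Eve wins 25–12.
Hank vs Grace: Grace wins 37–0.
Hank vs Eve: Eve wins 22–15.
Grace vs Eve: Eve wins 22–15.
Eve beats each rival — Frank (25–12), Hank (22–15), Grace (22–15) — so Eve is the Condorcet winner.

Eve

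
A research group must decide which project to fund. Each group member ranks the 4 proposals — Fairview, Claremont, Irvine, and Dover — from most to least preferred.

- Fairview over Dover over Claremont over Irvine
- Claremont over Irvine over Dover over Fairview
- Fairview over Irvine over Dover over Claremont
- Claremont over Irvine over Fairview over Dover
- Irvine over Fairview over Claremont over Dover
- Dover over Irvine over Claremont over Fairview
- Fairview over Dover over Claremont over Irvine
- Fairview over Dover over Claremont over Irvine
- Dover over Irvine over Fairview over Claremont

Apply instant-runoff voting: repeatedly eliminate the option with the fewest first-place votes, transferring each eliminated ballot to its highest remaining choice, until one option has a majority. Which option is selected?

Round 1: Fairview 4, Claremont 2, Dover 2, Irvine 1. Irvine has the fewest and is eliminated.
Round 2: Fairview 5, Claremont 2, Dover 2. Fairview has a majority.

Fairview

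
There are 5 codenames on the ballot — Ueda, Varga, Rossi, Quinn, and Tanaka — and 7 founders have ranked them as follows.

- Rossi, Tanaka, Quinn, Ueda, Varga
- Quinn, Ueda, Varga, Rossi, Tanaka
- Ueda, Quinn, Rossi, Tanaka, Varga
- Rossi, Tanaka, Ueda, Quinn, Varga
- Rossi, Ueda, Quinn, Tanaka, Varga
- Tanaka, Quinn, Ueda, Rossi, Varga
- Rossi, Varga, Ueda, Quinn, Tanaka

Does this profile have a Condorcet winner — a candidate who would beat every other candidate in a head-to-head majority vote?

Head-to-head results (7 voters total):
Ueda vs Varga: Ueda wins 6–1.
Ueda vs Rossi: Rossi wins 4–3.
Ueda vs Quinn: Ueda wins 4–3.
Ueda vs Tanaka: Ueda wins 4–3.
Varga vs Rossi: Rossi wins 6–1.
Varga vs Quinn: Quinn wins 6–1.
Varga vs Tanaka: Tanaka wins 5–2.
Rossi vs Quinn: Rossi wins 4–3.
Rossi vs Tanaka: Rossi wins 6–1.
Quinn vs Tanaka: Quinn wins 4–3.
Rossi beats each rival — Ueda (4–3), Varga (6–1), Quinn (4–3), Tanaka (6–1) — so Rossi is the Condorcet winner.

Yes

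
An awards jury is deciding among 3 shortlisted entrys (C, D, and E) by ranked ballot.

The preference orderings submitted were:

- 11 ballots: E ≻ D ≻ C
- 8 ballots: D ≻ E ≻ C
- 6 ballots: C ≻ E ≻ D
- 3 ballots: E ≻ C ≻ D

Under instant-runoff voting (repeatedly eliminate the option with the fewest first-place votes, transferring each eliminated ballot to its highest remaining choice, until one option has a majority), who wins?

E

Round 1: E 14, D 8, C 6. C has the fewest and is eliminated.
Round 2: E 20, D 8. E has a majority.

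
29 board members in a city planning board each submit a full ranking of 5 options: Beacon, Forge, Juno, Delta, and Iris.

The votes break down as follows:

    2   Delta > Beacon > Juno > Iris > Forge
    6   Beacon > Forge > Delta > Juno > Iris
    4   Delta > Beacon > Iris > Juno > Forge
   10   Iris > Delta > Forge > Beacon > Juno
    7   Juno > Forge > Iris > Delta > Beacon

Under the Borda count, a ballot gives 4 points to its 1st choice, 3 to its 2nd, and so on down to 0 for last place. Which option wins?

Delta

Borda scores:
  Beacon: 2·3 + 6·4 + 4·3 + 10·1 + 7·0 = 52
  Forge: 2·0 + 6·3 + 4·0 + 10·2 + 7·3 = 59
  Juno: 2·2 + 6·1 + 4·1 + 10·0 + 7·4 = 42
  Delta: 2·4 + 6·2 + 4·4 + 10·3 + 7·1 = 73
  Iris: 2·1 + 6·0 + 4·2 + 10·4 + 7·2 = 64
Delta has the highest total.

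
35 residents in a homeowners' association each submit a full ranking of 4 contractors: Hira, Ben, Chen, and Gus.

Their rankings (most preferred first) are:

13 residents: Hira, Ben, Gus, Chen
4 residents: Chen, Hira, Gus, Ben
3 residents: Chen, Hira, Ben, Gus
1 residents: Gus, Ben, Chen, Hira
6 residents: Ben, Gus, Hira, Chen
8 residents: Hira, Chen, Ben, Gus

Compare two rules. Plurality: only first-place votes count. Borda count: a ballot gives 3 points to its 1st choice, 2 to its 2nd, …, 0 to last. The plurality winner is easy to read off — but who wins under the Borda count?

Hira

Plurality first-place counts: Hira 21, Ben 6, Chen 7, Gus 1 → Hira.
Borda totals: Hira 83, Ben 57, Chen 38, Gus 32 → Hira.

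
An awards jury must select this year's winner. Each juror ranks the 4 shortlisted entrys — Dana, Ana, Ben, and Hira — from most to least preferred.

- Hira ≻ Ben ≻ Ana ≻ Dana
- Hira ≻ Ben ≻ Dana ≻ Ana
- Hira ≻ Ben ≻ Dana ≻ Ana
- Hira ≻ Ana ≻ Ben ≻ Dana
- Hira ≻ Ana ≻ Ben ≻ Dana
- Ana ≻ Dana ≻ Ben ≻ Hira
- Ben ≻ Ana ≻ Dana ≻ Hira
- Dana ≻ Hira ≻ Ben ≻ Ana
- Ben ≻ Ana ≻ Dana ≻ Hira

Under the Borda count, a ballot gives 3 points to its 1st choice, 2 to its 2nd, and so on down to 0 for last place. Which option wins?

Hira

Borda scores:
  Dana: 0 + 1 + 1 + 0 + 0 + 2 + 1 + 3 + 1 = 9
  Ana: 1 + 0 + 0 + 2 + 2 + 3 + 2 + 0 + 2 = 12
  Ben: 2 + 2 + 2 + 1 + 1 + 1 + 3 + 1 + 3 = 16
  Hira: 3 + 3 + 3 + 3 + 3 + 0 + 0 + 2 + 0 = 17
Hira has the highest total.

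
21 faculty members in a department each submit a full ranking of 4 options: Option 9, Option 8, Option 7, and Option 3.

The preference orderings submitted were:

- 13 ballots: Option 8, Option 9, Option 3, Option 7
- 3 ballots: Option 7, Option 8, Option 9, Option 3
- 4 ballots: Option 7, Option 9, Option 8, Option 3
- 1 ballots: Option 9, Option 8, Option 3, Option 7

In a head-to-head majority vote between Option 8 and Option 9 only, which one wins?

Option 8

Ballots ranking Option 8 above Option 9: 13+3 = 16.
Ballots ranking Option 9 above Option 8: 4+1 = 5.
Option 8 wins the head-to-head, 16–5.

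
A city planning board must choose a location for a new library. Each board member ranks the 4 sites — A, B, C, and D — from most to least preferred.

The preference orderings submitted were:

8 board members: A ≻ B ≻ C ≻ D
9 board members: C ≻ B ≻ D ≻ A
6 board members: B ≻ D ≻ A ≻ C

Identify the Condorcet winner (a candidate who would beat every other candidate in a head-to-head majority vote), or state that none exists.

Head-to-head results (23 voters total):
A vs B: B wins 15–8.
A vs C: A wins 14–9.
A vs D: D wins 15–8.
B vs C: B wins 14–9.
B vs D: B wins 23–0.
C vs D: C wins 17–6.
B beats each rival — A (15–8), C (14–9), D (23–0) — so B is the Condorcet winner.

B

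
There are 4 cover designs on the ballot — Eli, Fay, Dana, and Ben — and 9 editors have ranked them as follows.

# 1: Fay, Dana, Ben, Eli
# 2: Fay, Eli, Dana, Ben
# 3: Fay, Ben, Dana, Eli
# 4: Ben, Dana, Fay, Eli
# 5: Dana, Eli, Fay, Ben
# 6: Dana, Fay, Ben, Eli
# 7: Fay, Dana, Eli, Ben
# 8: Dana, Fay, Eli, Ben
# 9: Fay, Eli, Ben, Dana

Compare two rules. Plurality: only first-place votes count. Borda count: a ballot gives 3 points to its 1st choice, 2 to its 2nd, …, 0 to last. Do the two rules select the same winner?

Plurality first-place counts: Eli 0, Fay 5, Dana 3, Ben 1 → Fay.
Borda totals: Eli 8, Fay 21, Dana 17, Ben 8 → Fay.
The two rules agree on Fay.

Yes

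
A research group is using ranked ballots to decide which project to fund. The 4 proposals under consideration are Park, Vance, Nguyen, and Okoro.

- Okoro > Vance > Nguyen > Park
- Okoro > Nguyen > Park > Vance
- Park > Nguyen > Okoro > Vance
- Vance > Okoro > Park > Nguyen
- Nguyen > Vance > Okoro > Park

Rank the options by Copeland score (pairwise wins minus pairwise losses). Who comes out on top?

Okoro

Pairwise results:
  Park vs Vance: Vance wins 3–2.
  Park vs Nguyen: Nguyen wins 3–2.
  Park vs Okoro: Okoro wins 4–1.
  Vance vs Nguyen: Nguyen wins 3–2.
  Vance vs Okoro: Okoro wins 3–2.
  Nguyen vs Okoro: Okoro wins 3–2.
Copeland scores (wins − losses):
  Park: 0 − 3 = -3
  Vance: 1 − 2 = -1
  Nguyen: 2 − 1 = 1
  Okoro: 3 − 0 = 3
Okoro has the best Copeland score.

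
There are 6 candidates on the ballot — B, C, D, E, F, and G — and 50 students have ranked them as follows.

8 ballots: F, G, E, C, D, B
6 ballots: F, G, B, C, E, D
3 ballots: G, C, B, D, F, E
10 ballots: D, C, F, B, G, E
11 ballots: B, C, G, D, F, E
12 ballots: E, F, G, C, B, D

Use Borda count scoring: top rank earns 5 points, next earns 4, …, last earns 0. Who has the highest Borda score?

F

Borda scores:
  B: 8·0 + 6·3 + 3·3 + 10·2 + 11·5 + 12·1 = 114
  C: 8·2 + 6·2 + 3·4 + 10·4 + 11·4 + 12·2 = 148
  D: 8·1 + 6·0 + 3·2 + 10·5 + 11·2 + 12·0 = 86
  E: 8·3 + 6·1 + 3·0 + 10·0 + 11·0 + 12·5 = 90
  F: 8·5 + 6·5 + 3·1 + 10·3 + 11·1 + 12·4 = 162
  G: 8·4 + 6·4 + 3·5 + 10·1 + 11·3 + 12·3 = 150
F has the highest total.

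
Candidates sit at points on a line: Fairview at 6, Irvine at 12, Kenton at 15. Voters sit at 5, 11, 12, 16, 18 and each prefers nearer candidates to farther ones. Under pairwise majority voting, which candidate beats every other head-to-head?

Irvine

With single-peaked preferences on a line, the Condorcet winner is the candidate closest to the median voter.
The median voter (position 12) is closest to Irvine at 12.
Check: Irvine vs Kenton — voters closer to Irvine: 3 of 5.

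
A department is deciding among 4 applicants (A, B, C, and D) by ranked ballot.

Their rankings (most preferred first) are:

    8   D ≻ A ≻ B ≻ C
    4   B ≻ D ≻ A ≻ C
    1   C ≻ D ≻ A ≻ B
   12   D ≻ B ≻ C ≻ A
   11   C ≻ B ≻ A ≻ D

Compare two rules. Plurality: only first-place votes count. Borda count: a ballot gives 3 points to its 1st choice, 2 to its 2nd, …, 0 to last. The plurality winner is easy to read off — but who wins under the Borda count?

Plurality first-place counts: A 0, B 4, C 12, D 20 → D.
Borda totals: A 32, B 66, C 48, D 70 → D.

D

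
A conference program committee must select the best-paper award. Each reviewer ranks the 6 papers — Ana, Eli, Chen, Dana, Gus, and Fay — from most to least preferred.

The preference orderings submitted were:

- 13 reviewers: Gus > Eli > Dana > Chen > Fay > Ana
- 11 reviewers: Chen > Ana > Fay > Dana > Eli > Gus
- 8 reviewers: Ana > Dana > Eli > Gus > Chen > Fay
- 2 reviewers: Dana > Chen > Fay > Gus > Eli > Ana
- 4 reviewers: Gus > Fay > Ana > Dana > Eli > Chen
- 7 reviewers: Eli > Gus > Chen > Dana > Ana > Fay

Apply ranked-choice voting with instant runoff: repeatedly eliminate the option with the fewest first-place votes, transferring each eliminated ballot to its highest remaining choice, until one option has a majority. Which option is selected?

Gus

Round 1: Gus 17, Chen 11, Ana 8, Eli 7, Dana 2, Fay 0. Fay has the fewest and is eliminated.
Round 2: Gus 17, Chen 11, Ana 8, Eli 7, Dana 2. Dana has the fewest and is eliminated.
Round 3: Gus 17, Chen 13, Ana 8, Eli 7. Eli has the fewest and is eliminated.
Round 4: Gus 24, Chen 13, Ana 8. Gus has a majority.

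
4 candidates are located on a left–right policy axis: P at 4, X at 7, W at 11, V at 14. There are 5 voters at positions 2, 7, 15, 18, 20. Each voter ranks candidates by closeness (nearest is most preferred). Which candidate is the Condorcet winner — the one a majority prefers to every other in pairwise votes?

With single-peaked preferences on a line, the Condorcet winner is the candidate closest to the median voter.
The median voter (position 15) is closest to V at 14.
Check: V vs X — voters closer to V: 3 of 5.

V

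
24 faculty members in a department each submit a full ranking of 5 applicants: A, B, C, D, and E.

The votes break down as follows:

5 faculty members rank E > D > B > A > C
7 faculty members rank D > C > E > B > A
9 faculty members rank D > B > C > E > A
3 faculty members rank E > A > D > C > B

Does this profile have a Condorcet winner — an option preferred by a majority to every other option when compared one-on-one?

Yes

Head-to-head results (24 voters total):
A vs B: B wins 21–3.
A vs C: C wins 16–8.
A vs D: D wins 21–3.
A vs E: E wins 24–0.
B vs C: B wins 14–10.
B vs D: D wins 24–0.
B vs E: E wins 15–9.
C vs D: D wins 24–0.
C vs E: C wins 16–8.
D vs E: D wins 16–8.
D beats each rival — A (21–3), B (24–0), C (24–0), E (16–8) — so D is the Condorcet winner.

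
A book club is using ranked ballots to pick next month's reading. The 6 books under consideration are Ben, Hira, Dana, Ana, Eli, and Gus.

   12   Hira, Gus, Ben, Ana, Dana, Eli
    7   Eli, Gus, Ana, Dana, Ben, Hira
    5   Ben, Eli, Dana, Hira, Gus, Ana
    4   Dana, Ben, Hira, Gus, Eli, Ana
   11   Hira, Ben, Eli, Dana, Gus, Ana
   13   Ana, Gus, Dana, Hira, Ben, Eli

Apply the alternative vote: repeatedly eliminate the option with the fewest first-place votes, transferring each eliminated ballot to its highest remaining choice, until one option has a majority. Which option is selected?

Hira

Round 1: Hira 23, Ana 13, Eli 7, Ben 5, Dana 4, Gus 0. Gus has the fewest and is eliminated.
Round 2: Hira 23, Ana 13, Eli 7, Ben 5, Dana 4. Dana has the fewest and is eliminated.
Round 3: Hira 23, Ana 13, Ben 9, Eli 7. Eli has the fewest and is eliminated.
Round 4: Hira 23, Ana 20, Ben 9. Ben has the fewest and is eliminated.
Round 5: Hira 32, Ana 20. Hira has a majority.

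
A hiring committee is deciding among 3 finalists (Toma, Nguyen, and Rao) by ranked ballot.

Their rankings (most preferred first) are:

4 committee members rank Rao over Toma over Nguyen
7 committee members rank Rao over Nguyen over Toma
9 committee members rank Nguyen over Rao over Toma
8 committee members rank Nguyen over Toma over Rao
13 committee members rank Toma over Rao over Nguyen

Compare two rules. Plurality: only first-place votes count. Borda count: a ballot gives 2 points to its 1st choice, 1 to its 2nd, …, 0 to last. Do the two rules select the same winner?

No

Plurality first-place counts: Toma 13, Nguyen 17, Rao 11 → Nguyen.
Borda totals: Toma 38, Nguyen 41, Rao 44 → Rao.
The two rules disagree: plurality picks Nguyen, Borda picks Rao.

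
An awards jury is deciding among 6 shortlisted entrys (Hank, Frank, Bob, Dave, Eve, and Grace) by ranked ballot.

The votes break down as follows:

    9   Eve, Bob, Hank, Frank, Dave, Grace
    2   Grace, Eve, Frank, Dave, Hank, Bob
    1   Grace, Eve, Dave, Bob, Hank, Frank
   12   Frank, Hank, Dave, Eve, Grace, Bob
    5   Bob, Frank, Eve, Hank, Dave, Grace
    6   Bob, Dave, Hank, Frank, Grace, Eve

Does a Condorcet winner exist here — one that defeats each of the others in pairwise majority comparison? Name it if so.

Head-to-head results (35 voters total):
Hank vs Frank: Frank wins 19–16.
Hank vs Bob: Bob wins 21–14.
Hank vs Dave: Hank wins 26–9.
Hank vs Eve: Hank wins 18–17.
Hank vs Grace: Hank wins 32–3.
Frank vs Bob: Bob wins 21–14.
Frank vs Dave: Frank wins 28–7.
Frank vs Eve: Frank wins 23–12.
Frank vs Grace: Frank wins 32–3.
Bob vs Dave: Bob wins 20–15.
Bob vs Eve: Eve wins 24–11.
Bob vs Grace: Bob wins 20–15.
Dave vs Eve: Dave wins 18–17.
Dave vs Grace: Dave wins 32–3.
Eve vs Grace: Eve wins 26–9.
No candidate beats all others: Hank beats Eve beats Bob beats Hank, a majority cycle.

None — there is no Condorcet winner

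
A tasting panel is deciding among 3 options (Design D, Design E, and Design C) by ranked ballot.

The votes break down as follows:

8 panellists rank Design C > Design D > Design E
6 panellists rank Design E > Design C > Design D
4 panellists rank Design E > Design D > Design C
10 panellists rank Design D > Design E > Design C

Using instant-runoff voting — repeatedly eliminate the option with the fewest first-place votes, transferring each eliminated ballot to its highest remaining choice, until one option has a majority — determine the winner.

Design D

Round 1: Design D 10, Design E 10, Design C 8. Design C has the fewest and is eliminated.
Round 2: Design D 18, Design E 10. Design D has a majority.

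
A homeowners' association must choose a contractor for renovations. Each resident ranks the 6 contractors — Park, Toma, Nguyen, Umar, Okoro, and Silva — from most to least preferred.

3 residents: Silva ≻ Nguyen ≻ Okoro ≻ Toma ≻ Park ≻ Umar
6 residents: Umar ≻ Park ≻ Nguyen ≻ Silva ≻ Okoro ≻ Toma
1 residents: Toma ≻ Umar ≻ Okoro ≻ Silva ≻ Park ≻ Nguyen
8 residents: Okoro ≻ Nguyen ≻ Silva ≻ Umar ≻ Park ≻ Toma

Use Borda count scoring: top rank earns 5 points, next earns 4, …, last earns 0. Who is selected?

Borda scores:
  Park: 3·1 + 6·4 + 1 + 8·1 = 36
  Toma: 3·2 + 6·0 + 5 + 8·0 = 11
  Nguyen: 3·4 + 6·3 + 0 + 8·4 = 62
  Umar: 3·0 + 6·5 + 4 + 8·2 = 50
  Okoro: 3·3 + 6·1 + 3 + 8·5 = 58
  Silva: 3·5 + 6·2 + 2 + 8·3 = 53
Nguyen has the highest total.

Nguyen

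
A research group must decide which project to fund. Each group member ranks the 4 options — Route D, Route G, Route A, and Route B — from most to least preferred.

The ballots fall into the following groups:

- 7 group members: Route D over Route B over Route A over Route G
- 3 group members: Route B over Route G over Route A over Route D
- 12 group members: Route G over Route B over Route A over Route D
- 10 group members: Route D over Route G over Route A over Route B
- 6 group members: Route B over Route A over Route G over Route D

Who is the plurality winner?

First-place vote totals:
  Route D: 17
  Route G: 12
  Route A: 0
  Route B: 9
Route D has the most first-place votes.

Route D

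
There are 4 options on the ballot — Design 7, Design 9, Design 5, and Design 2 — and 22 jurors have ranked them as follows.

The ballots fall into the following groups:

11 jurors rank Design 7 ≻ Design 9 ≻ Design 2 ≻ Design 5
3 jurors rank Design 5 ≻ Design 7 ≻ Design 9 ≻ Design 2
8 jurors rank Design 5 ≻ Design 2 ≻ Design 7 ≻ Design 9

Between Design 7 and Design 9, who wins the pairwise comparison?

Design 7

Ballots ranking Design 7 above Design 9: 11+3+8 = 22.
Ballots ranking Design 9 above Design 7: 0.
Design 7 wins the head-to-head, 22–0.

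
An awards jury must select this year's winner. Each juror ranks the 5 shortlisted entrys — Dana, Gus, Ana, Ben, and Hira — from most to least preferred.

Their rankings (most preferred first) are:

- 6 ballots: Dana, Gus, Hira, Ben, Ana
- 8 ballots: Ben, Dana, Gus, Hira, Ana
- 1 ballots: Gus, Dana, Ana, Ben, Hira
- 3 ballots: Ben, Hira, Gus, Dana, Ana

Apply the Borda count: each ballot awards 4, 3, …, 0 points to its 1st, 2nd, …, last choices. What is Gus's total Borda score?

44

Borda scores:
  Dana: 6·4 + 8·3 + 3 + 3·1 = 54
  Gus: 6·3 + 8·2 + 4 + 3·2 = 44
  Ana: 6·0 + 8·0 + 2 + 3·0 = 2
  Ben: 6·1 + 8·4 + 1 + 3·4 = 51
  Hira: 6·2 + 8·1 + 0 + 3·3 = 29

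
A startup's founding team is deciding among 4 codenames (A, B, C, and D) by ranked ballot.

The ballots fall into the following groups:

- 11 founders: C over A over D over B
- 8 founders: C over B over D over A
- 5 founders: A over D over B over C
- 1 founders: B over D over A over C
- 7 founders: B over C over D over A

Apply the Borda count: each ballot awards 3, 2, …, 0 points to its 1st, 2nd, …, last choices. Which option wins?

Borda scores:
  A: 11·2 + 8·0 + 5·3 + 1 + 7·0 = 38
  B: 11·0 + 8·2 + 5·1 + 3 + 7·3 = 45
  C: 11·3 + 8·3 + 5·0 + 0 + 7·2 = 71
  D: 11·1 + 8·1 + 5·2 + 2 + 7·1 = 38
C has the highest total.

C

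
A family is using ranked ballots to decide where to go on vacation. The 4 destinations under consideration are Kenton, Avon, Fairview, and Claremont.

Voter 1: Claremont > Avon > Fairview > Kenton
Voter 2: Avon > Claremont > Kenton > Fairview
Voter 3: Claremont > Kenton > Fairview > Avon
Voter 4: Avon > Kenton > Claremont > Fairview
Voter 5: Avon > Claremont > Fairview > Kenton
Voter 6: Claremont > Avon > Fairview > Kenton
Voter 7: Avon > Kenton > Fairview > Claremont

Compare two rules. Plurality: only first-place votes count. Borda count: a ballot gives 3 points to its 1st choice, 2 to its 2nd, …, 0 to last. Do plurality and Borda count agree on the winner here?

Yes

Plurality first-place counts: Kenton 0, Avon 4, Fairview 0, Claremont 3 → Avon.
Borda totals: Kenton 7, Avon 16, Fairview 5, Claremont 14 → Avon.
The two rules agree on Avon.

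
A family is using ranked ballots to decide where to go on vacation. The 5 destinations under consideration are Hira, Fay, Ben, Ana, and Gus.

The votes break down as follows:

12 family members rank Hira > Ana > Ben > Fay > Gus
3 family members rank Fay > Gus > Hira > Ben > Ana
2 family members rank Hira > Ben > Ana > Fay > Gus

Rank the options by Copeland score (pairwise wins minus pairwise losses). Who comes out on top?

Pairwise results:
  Hira vs Fay: Hira wins 14–3.
  Hira vs Ben: Hira wins 17–0.
  Hira vs Ana: Hira wins 17–0.
  Hira vs Gus: Hira wins 14–3.
  Fay vs Ben: Ben wins 14–3.
  Fay vs Ana: Ana wins 14–3.
  Fay vs Gus: Fay wins 17–0.
  Ben vs Ana: Ana wins 12–5.
  Ben vs Gus: Ben wins 14–3.
  Ana vs Gus: Ana wins 14–3.
Copeland scores (wins − losses):
  Hira: 4 − 0 = 4
  Fay: 1 − 3 = -2
  Ben: 2 − 2 = 0
  Ana: 3 − 1 = 2
  Gus: 0 − 4 = -4
Hira has the best Copeland score.

Hira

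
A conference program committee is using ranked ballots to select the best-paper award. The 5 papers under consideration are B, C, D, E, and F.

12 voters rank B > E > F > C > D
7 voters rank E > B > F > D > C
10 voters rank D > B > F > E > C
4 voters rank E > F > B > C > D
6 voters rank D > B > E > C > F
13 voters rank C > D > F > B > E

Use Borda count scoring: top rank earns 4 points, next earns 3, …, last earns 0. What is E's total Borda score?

102

Borda scores:
  B: 12·4 + 7·3 + 10·3 + 4·2 + 6·3 + 13·1 = 138
  C: 12·1 + 7·0 + 10·0 + 4·1 + 6·1 + 13·4 = 74
  D: 12·0 + 7·1 + 10·4 + 4·0 + 6·4 + 13·3 = 110
  E: 12·3 + 7·4 + 10·1 + 4·4 + 6·2 + 13·0 = 102
  F: 12·2 + 7·2 + 10·2 + 4·3 + 6·0 + 13·2 = 96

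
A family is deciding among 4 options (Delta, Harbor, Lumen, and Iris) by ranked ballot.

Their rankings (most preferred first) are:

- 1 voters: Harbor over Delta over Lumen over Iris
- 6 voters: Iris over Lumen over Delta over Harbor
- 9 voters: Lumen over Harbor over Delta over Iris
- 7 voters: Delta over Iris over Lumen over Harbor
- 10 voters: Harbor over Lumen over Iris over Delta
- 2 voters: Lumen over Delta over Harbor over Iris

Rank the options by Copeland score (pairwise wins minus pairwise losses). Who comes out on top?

Lumen

Pairwise results:
  Delta vs Harbor: Harbor wins 20–15.
  Delta vs Lumen: Lumen wins 27–8.
  Delta vs Iris: Delta wins 19–16.
  Harbor vs Lumen: Lumen wins 24–11.
  Harbor vs Iris: Harbor wins 22–13.
  Lumen vs Iris: Lumen wins 22–13.
Copeland scores (wins − losses):
  Delta: 1 − 2 = -1
  Harbor: 2 − 1 = 1
  Lumen: 3 − 0 = 3
  Iris: 0 − 3 = -3
Lumen has the best Copeland score.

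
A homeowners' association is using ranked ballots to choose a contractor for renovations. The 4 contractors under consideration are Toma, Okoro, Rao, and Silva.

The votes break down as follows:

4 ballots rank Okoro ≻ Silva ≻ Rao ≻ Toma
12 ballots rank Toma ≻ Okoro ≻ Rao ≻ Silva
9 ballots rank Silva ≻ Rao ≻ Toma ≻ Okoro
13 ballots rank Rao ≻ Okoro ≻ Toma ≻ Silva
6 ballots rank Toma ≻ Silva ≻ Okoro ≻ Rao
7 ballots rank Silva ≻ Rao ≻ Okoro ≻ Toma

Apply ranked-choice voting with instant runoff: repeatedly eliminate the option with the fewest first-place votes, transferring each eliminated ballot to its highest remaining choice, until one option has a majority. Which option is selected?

Round 1: Toma 18, Silva 16, Rao 13, Okoro 4. Okoro has the fewest and is eliminated.
Round 2: Silva 20, Toma 18, Rao 13. Rao has the fewest and is eliminated.
Round 3: Toma 31, Silva 20. Toma has a majority.

Toma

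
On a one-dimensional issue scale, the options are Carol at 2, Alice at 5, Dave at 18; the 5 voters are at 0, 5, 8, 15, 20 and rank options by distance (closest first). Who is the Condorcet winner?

With single-peaked preferences on a line, the Condorcet winner is the candidate closest to the median voter.
The median voter (position 8) is closest to Alice at 5.
Check: Alice vs Carol — voters closer to Alice: 4 of 5.

Alice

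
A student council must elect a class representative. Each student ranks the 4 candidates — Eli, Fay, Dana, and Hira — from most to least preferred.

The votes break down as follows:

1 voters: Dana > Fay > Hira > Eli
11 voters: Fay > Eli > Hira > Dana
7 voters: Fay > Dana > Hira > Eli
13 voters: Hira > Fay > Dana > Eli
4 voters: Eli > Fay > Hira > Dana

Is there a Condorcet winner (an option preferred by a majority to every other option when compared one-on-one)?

Head-to-head results (36 voters total):
Eli vs Fay: Fay wins 32–4.
Eli vs Dana: Dana wins 21–15.
Eli vs Hira: Hira wins 21–15.
Fay vs Dana: Fay wins 35–1.
Fay vs Hira: Fay wins 23–13.
Dana vs Hira: Hira wins 28–8.
Fay beats each rival — Eli (32–4), Dana (35–1), Hira (23–13) — so Fay is the Condorcet winner.

Yes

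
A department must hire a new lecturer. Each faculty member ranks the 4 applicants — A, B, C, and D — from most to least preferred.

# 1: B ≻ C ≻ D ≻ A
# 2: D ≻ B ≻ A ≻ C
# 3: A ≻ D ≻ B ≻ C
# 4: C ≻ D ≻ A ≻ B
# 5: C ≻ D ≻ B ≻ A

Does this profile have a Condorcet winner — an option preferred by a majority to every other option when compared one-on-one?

No

Head-to-head results (5 voters total):
A vs B: B wins 3–2.
A vs C: C wins 3–2.
A vs D: D wins 4–1.
B vs C: B wins 3–2.
B vs D: D wins 4–1.
C vs D: C wins 3–2.
No candidate beats all others: B beats C beats D beats B, a majority cycle.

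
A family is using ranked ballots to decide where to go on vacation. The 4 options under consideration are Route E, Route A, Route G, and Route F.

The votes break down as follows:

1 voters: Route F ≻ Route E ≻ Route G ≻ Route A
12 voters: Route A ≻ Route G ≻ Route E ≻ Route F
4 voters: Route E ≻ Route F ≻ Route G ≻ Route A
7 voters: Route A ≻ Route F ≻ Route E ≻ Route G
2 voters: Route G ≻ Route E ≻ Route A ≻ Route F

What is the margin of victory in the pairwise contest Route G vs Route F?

Ballots ranking Route G above Route F: 12+2 = 14.
Ballots ranking Route F above Route G: 1+4+7 = 12.
Route G wins 14–12, a margin of 2.

2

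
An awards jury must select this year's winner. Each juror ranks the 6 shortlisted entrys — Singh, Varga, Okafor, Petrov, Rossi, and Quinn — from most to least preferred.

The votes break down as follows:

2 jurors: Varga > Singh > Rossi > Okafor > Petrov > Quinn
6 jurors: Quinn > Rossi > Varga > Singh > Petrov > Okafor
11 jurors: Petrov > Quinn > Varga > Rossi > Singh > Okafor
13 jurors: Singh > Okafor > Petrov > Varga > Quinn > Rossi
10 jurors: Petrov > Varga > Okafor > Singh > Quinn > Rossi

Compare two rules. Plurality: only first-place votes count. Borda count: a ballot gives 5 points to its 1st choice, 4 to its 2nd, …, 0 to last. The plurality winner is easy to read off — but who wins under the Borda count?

Plurality first-place counts: Singh 13, Varga 2, Okafor 0, Petrov 21, Rossi 0, Quinn 6 → Petrov.
Borda totals: Singh 116, Varga 127, Okafor 86, Petrov 152, Rossi 52, Quinn 97 → Petrov.

Petrov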